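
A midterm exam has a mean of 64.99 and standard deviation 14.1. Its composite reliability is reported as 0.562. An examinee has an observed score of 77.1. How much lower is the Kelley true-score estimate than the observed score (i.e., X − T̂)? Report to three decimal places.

5.304

T̂ = 0.562(77.1) + 0.438(64.99) = 43.3302 + 28.46562 = 71.79582 → 71.7958
X − T̂ = 77.1 − 71.7958 = 5.3042 → 5.304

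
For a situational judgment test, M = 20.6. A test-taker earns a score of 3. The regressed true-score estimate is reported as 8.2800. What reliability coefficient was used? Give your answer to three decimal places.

T̂ = ρX + (1 − ρ)μ  ⇒  T̂ − μ = ρ(X − μ)
ρ = (T̂ − μ)/(X − μ) = (8.2800 − 20.6) / (3 − 20.6) = -12.3200 / -17.6 = 0.70000

0.700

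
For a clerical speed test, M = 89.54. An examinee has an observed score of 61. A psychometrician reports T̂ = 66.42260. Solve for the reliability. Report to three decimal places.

T̂ = ρX + (1 − ρ)μ  ⇒  T̂ − μ = ρ(X − μ)
ρ = (T̂ − μ)/(X − μ) = (66.42260 − 89.54) / (61 − 89.54) = -23.11740 / -28.54 = 0.81000

0.810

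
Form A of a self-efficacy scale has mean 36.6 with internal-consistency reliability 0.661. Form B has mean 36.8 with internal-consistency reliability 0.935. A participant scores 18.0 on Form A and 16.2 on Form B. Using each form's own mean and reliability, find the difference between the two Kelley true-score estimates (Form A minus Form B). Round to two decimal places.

T̂_A = 0.661(18.0) + 0.339(36.6) = 24.3054
T̂_B = 0.935(16.2) + 0.065(36.8) = 17.5390
T̂_A − T̂_B = 6.7664

6.77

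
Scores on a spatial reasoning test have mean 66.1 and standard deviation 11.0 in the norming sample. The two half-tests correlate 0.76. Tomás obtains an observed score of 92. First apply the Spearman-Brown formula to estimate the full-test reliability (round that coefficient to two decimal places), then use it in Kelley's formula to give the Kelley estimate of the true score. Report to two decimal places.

88.37

Spearman-Brown: ρ = 2r/(1 + r) = 2(0.76)/(1 + 0.76) = 1.520/1.76 = 0.8636 → 0.86
Kelley's formula gives T̂ = 0.86·92 + 0.14·66.1 = 79.12 + 9.254 = 88.374.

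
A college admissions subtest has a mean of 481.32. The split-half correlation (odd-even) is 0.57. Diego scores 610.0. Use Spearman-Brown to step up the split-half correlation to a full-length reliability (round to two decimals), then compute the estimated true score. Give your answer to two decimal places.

575.26

Spearman-Brown: ρ = 2r/(1 + r) = 2(0.57)/(1 + 0.57) = 1.140/1.57 = 0.7261 → 0.73
T̂ = ρX + (1 − ρ)μ
  = 0.73 × 610.0 + 0.27 × 481.32
  = 445.300 + 129.9564
  = 575.256
  ≈ 575.26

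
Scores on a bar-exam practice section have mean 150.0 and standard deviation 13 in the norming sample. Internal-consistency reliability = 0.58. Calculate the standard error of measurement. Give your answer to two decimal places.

8.42

SEM = SD · √(1 − ρ) = 13 × √0.42 = 13 × 0.6481 = 8.425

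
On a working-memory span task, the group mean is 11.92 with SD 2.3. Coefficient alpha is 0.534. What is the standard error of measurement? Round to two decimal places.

1.57

SEM = SD · √(1 − ρ) = 2.3 × √0.466 = 2.3 × 0.6826 = 1.570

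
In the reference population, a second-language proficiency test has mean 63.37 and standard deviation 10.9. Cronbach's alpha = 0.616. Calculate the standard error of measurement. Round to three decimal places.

6.754

SEM = SD · √(1 − ρ) = 10.9 × √0.384 = 10.9 × 0.6197 = 6.7545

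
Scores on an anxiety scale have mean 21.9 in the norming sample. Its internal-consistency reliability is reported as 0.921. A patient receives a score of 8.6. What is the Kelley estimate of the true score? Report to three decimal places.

9.651

Kelley's formula gives T̂ = 0.921·8.6 + 0.079·21.9 = 7.9206 + 1.7301 = 9.6507.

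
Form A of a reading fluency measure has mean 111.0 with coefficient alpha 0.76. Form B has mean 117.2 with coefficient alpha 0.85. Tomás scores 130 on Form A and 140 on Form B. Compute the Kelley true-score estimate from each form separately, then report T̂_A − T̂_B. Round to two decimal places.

T̂_A = 0.76(130) + 0.24(111.0) = 125.4400
T̂_B = 0.85(140) + 0.15(117.2) = 136.5800
T̂_A − T̂_B = -11.1400

-11.14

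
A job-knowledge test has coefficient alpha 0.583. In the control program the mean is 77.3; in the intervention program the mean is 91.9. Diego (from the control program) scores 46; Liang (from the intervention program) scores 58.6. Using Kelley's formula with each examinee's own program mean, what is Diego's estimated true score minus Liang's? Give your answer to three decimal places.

T̂_Diego = 0.583(46) + 0.417(77.3) = 59.05210
T̂_Liang = 0.583(58.6) + 0.417(91.9) = 72.48610
Difference = 59.05210 − 72.48610 = -13.43400

-13.434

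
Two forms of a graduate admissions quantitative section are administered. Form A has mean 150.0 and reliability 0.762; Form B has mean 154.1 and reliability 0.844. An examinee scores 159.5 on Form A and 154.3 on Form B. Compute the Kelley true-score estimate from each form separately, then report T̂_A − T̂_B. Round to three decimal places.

T̂_A = 0.762(159.5) + 0.238(150.0) = 157.23900
T̂_B = 0.844(154.3) + 0.156(154.1) = 154.26880
T̂_A − T̂_B = 2.97020

2.970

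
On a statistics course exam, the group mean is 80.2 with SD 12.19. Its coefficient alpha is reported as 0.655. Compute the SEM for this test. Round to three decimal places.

7.160

SEM = SD · √(1 − ρ) = 12.19 × √0.345 = 12.19 × 0.5874 = 7.1600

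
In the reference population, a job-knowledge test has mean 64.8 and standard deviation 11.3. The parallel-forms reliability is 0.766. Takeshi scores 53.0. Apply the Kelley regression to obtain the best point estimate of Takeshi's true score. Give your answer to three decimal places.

T̂ = 0.766(53.0) + 0.234(64.8) = 40.5980 + 15.1632 = 55.7612 → 55.761

55.761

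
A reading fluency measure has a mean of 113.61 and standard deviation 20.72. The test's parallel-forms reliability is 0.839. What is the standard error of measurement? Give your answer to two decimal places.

8.31

SEM = SD · √(1 − ρ) = 20.72 × √0.161 = 20.72 × 0.4012 = 8.314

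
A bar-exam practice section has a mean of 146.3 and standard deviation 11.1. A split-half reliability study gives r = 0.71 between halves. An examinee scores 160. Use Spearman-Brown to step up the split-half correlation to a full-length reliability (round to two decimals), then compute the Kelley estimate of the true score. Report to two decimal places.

Spearman-Brown: ρ = 2r/(1 + r) = 2(0.71)/(1 + 0.71) = 1.420/1.71 = 0.8304 → 0.83
Weight the observed score by reliability and the mean by (1 − reliability): T̂ = 0.83·160 + 0.17·146.3 = 132.80 + 24.871 = 157.671.

157.67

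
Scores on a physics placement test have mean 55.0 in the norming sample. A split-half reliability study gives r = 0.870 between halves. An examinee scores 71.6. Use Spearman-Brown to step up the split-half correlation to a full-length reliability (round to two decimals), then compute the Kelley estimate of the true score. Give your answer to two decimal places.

Spearman-Brown: ρ = 2r/(1 + r) = 2(0.870)/(1 + 0.870) = 1.7400/1.870 = 0.9305 → 0.93
Kelley's formula gives T̂ = 0.93·71.6 + 0.07·55.0 = 66.588 + 3.850 = 70.438.

70.44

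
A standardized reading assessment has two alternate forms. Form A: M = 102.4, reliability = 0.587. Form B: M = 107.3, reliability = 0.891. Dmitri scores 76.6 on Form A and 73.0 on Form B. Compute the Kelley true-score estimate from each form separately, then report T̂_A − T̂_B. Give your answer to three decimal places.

T̂_A = 0.587(76.6) + 0.413(102.4) = 87.25540
T̂_B = 0.891(73.0) + 0.109(107.3) = 76.73870
T̂_A − T̂_B = 10.51670

10.517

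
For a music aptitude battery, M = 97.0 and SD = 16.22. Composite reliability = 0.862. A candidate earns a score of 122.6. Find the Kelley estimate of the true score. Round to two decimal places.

Kelley's formula gives T̂ = 0.862·122.6 + 0.138·97.0 = 105.6812 + 13.3860 = 119.067.

119.07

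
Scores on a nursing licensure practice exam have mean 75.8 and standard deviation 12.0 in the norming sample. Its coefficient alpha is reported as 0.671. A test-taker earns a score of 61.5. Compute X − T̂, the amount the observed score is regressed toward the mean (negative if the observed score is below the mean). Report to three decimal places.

-4.705

Regress the observed score toward the mean by the unreliability: T̂ = 0.671·61.5 + 0.329·75.8 = 41.2665 + 24.9382 = 66.20470.
X − T̂ = 61.5 − 66.2047 = -4.7047 → -4.705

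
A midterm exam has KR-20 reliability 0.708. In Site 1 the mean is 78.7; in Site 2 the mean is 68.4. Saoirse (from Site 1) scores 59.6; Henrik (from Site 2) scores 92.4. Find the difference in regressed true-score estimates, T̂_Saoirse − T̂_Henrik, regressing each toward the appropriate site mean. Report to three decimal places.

T̂_Saoirse = 0.708(59.6) + 0.292(78.7) = 65.17720
T̂_Henrik = 0.708(92.4) + 0.292(68.4) = 85.39200
Difference = 65.17720 − 85.39200 = -20.21480

-20.215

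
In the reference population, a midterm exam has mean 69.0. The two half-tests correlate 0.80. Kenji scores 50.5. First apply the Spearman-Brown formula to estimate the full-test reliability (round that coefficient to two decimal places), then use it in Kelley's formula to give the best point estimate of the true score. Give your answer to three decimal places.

Spearman-Brown: ρ = 2r/(1 + r) = 2(0.80)/(1 + 0.80) = 1.600/1.80 = 0.8889 → 0.89
T̂ = 0.89(50.5) + 0.11(69.0) = 44.945 + 7.590 = 52.5350 → 52.535

52.535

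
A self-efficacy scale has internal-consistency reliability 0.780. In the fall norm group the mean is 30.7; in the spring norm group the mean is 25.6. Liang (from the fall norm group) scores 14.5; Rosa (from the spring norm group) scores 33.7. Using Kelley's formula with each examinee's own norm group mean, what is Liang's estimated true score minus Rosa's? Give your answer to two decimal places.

T̂_Liang = 0.780(14.5) + 0.220(30.7) = 18.0640
T̂_Rosa = 0.780(33.7) + 0.220(25.6) = 31.9180
Difference = 18.0640 − 31.9180 = -13.8540

-13.85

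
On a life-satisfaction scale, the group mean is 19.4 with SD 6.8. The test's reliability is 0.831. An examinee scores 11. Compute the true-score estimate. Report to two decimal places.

12.42

Weight the observed score by reliability and the mean by (1 − reliability): T̂ = 0.831·11 + 0.169·19.4 = 9.141 + 3.2786 = 12.420.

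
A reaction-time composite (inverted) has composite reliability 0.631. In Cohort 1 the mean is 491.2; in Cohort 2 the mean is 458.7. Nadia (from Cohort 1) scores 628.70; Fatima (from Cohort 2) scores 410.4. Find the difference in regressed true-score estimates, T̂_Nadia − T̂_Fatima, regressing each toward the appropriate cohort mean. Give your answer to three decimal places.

149.740

T̂_Nadia = 0.631(628.70) + 0.369(491.2) = 577.96250
T̂_Fatima = 0.631(410.4) + 0.369(458.7) = 428.22270
Difference = 577.96250 − 428.22270 = 149.73980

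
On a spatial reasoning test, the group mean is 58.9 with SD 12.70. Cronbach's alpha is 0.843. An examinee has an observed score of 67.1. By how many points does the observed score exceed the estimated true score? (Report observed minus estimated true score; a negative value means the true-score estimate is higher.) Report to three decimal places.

1.287

T̂ = ρX + (1 − ρ)μ
  = 0.843 × 67.1 + 0.157 × 58.9
  = 56.5653 + 9.2473
  = 65.81260
  ≈ 65.8126
X − T̂ = 67.1 − 65.8126 = 1.2874 → 1.287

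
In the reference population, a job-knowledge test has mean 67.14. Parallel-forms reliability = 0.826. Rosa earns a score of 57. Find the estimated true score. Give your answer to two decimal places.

58.76

T̂ = 0.826(57) + 0.174(67.14) = 47.082 + 11.68236 = 58.764 → 58.76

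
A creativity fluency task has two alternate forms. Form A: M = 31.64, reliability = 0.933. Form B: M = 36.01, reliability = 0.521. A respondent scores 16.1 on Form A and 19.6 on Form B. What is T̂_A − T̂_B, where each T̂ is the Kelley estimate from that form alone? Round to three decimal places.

-10.319

T̂_A = 0.933(16.1) + 0.067(31.64) = 17.14118
T̂_B = 0.521(19.6) + 0.479(36.01) = 27.46039
T̂_A − T̂_B = -10.31921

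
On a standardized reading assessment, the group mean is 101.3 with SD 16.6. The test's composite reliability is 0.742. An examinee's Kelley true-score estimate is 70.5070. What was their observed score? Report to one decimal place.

59.8

T̂ = ρX + (1 − ρ)μ  ⇒  X = (T̂ − (1 − ρ)μ) / ρ
X = (70.5070 − 0.258 × 101.3) / 0.742 = (70.5070 − 26.1354) / 0.742 = 44.3716 / 0.742 = 59.800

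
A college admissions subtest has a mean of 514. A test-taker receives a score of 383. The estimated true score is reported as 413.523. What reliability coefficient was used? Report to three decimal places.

T̂ = ρX + (1 − ρ)μ  ⇒  T̂ − μ = ρ(X − μ)
ρ = (T̂ − μ)/(X − μ) = (413.523 − 514) / (383 − 514) = -100.477 / -131.0 = 0.76700

0.767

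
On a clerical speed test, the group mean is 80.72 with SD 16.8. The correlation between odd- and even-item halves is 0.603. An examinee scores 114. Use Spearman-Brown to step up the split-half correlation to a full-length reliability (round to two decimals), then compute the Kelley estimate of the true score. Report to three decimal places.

Spearman-Brown: ρ = 2r/(1 + r) = 2(0.603)/(1 + 0.603) = 1.2060/1.603 = 0.7523 → 0.75
T̂ = 0.75(114) + 0.25(80.72) = 85.50 + 20.1800 = 105.6800 → 105.680

105.680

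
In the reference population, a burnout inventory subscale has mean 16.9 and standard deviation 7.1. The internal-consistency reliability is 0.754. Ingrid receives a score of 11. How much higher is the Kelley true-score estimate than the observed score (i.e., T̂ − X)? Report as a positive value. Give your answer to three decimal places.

T̂ = ρX + (1 − ρ)μ
  = 0.754 × 11 + 0.246 × 16.9
  = 8.294 + 4.1574
  = 12.45140
  ≈ 12.4514
T̂ − X = 12.4514 − 11 = 1.4514 → 1.451

1.451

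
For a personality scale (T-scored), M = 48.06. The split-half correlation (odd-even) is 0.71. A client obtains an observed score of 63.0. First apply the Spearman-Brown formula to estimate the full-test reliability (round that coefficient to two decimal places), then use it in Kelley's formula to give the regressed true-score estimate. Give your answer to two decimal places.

60.46

Spearman-Brown: ρ = 2r/(1 + r) = 2(0.71)/(1 + 0.71) = 1.420/1.71 = 0.8304 → 0.83
T̂ = ρX + (1 − ρ)μ
  = 0.83 × 63.0 + 0.17 × 48.06
  = 52.290 + 8.1702
  = 60.460
  ≈ 60.46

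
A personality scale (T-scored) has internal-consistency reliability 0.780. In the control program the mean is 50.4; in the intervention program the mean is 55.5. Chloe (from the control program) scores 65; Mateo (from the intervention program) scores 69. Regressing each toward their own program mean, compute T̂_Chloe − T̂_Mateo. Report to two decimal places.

-4.24

T̂_Chloe = 0.780(65) + 0.220(50.4) = 61.7880
T̂_Mateo = 0.780(69) + 0.220(55.5) = 66.0300
Difference = 61.7880 − 66.0300 = -4.2420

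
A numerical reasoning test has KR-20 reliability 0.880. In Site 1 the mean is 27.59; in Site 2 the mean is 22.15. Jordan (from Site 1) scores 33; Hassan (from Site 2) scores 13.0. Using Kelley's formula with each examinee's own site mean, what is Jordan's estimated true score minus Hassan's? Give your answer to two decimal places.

18.25

T̂_Jordan = 0.880(33) + 0.120(27.59) = 32.3508
T̂_Hassan = 0.880(13.0) + 0.120(22.15) = 14.0980
Difference = 32.3508 − 14.0980 = 18.2528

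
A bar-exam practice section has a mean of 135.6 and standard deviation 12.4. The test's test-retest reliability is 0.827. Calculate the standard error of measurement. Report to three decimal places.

SEM = SD · √(1 − ρ) = 12.4 × √0.173 = 12.4 × 0.4159 = 5.1576

5.158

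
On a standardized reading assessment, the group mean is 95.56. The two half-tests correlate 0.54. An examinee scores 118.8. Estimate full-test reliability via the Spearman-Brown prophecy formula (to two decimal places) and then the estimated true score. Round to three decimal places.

Spearman-Brown: ρ = 2r/(1 + r) = 2(0.54)/(1 + 0.54) = 1.080/1.54 = 0.7013 → 0.70
Weight the observed score by reliability and the mean by (1 − reliability): T̂ = 0.70·118.8 + 0.30·95.56 = 83.160 + 28.6680 = 111.8280.

111.828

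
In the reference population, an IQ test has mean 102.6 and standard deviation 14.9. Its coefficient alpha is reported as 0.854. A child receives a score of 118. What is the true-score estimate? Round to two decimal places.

115.75

T̂ = 0.854(118) + 0.146(102.6) = 100.772 + 14.9796 = 115.752 → 115.75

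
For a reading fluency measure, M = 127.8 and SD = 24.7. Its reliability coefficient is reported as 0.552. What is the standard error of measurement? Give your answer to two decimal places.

SEM = SD · √(1 − ρ) = 24.7 × √0.448 = 24.7 × 0.6693 = 16.532

16.53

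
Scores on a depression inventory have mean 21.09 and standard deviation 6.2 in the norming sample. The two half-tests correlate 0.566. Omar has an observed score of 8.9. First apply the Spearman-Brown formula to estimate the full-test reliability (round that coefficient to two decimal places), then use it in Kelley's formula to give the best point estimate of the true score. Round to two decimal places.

12.31

Spearman-Brown: ρ = 2r/(1 + r) = 2(0.566)/(1 + 0.566) = 1.1320/1.566 = 0.7229 → 0.72
Weight the observed score by reliability and the mean by (1 − reliability): T̂ = 0.72·8.9 + 0.28·21.09 = 6.408 + 5.9052 = 12.313.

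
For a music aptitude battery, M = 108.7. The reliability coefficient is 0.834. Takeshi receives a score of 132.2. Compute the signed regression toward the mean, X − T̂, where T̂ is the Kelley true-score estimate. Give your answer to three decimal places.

T̂ = ρX + (1 − ρ)μ
  = 0.834 × 132.2 + 0.166 × 108.7
  = 110.2548 + 18.0442
  = 128.29900
  ≈ 128.2990
X − T̂ = 132.2 − 128.2990 = 3.9010 → 3.901

3.901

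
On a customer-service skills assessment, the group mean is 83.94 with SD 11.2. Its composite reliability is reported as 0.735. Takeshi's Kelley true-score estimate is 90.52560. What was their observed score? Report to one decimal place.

92.9

T̂ = ρX + (1 − ρ)μ  ⇒  X = (T̂ − (1 − ρ)μ) / ρ
X = (90.52560 − 0.265 × 83.94) / 0.735 = (90.52560 − 22.24410) / 0.735 = 68.28150 / 0.735 = 92.900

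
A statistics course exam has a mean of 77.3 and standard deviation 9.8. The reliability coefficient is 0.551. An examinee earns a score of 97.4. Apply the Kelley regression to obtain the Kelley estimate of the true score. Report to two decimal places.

88.38

Kelley's formula gives T̂ = 0.551·97.4 + 0.449·77.3 = 53.6674 + 34.7077 = 88.375.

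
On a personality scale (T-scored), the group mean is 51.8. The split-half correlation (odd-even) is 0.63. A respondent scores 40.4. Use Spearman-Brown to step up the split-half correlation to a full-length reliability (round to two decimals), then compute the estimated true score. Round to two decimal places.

43.02

Spearman-Brown: ρ = 2r/(1 + r) = 2(0.63)/(1 + 0.63) = 1.260/1.63 = 0.7730 → 0.77
T̂ = 0.77(40.4) + 0.23(51.8) = 31.108 + 11.914 = 43.022 → 43.02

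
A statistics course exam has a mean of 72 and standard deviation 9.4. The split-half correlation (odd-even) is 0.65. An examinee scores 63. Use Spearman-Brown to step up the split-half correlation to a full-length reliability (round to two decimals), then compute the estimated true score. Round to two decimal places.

Spearman-Brown: ρ = 2r/(1 + r) = 2(0.65)/(1 + 0.65) = 1.300/1.65 = 0.7879 → 0.79
T̂ = ρX + (1 − ρ)μ
  = 0.79 × 63 + 0.21 × 72
  = 49.77 + 15.12
  = 64.890
  ≈ 64.89

64.89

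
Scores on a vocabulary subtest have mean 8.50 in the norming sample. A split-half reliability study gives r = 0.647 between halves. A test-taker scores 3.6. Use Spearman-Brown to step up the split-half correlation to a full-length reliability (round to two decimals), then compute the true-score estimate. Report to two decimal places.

Spearman-Brown: ρ = 2r/(1 + r) = 2(0.647)/(1 + 0.647) = 1.2940/1.647 = 0.7857 → 0.79
Weight the observed score by reliability and the mean by (1 − reliability): T̂ = 0.79·3.6 + 0.21·8.50 = 2.844 + 1.7850 = 4.629.

4.63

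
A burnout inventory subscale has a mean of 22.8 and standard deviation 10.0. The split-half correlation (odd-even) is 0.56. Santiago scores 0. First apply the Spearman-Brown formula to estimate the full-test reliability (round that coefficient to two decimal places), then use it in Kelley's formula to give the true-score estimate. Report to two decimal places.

6.38

Spearman-Brown: ρ = 2r/(1 + r) = 2(0.56)/(1 + 0.56) = 1.120/1.56 = 0.7179 → 0.72
T̂ = ρX + (1 − ρ)μ
  = 0.72 × 0 + 0.28 × 22.8
  = 0.00 + 6.384
  = 6.384
  ≈ 6.38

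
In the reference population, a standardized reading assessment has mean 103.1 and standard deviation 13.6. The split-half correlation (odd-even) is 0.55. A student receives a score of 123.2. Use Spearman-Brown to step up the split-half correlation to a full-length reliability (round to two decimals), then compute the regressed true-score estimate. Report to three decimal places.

117.371

Spearman-Brown: ρ = 2r/(1 + r) = 2(0.55)/(1 + 0.55) = 1.100/1.55 = 0.7097 → 0.71
Weight the observed score by reliability and the mean by (1 − reliability): T̂ = 0.71·123.2 + 0.29·103.1 = 87.472 + 29.899 = 117.3710.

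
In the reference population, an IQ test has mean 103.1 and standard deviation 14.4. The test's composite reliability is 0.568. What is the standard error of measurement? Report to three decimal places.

SEM = SD · √(1 − ρ) = 14.4 × √0.432 = 14.4 × 0.6573 = 9.4646

9.465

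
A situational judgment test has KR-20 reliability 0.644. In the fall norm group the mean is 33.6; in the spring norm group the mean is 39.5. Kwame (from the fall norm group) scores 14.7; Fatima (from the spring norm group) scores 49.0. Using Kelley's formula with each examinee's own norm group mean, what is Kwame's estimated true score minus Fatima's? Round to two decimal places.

-24.19

T̂_Kwame = 0.644(14.7) + 0.356(33.6) = 21.4284
T̂_Fatima = 0.644(49.0) + 0.356(39.5) = 45.6180
Difference = 21.4284 − 45.6180 = -24.1896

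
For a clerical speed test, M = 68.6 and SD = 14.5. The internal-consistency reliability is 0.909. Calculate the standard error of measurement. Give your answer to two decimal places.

SEM = SD · √(1 − ρ) = 14.5 × √0.091 = 14.5 × 0.3017 = 4.374

4.37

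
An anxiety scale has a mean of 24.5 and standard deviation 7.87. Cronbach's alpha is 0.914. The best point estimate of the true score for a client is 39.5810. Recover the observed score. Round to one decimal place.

41.0

T̂ = ρX + (1 − ρ)μ  ⇒  X = (T̂ − (1 − ρ)μ) / ρ
X = (39.5810 − 0.086 × 24.5) / 0.914 = (39.5810 − 2.1070) / 0.914 = 37.4740 / 0.914 = 41.000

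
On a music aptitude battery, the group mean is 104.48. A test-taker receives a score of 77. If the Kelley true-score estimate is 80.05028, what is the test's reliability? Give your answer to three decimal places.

T̂ = ρX + (1 − ρ)μ  ⇒  T̂ − μ = ρ(X − μ)
ρ = (T̂ − μ)/(X − μ) = (80.05028 − 104.48) / (77 − 104.48) = -24.42972 / -27.48 = 0.88900

0.889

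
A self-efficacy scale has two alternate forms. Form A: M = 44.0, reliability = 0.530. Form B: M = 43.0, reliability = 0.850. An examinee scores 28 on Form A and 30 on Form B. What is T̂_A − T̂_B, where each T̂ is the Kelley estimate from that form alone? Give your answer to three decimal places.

T̂_A = 0.530(28) + 0.470(44.0) = 35.52000
T̂_B = 0.850(30) + 0.150(43.0) = 31.95000
T̂_A − T̂_B = 3.57000

3.570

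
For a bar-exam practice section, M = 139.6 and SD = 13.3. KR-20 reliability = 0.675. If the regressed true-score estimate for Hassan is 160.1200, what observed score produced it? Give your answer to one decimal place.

170.0

T̂ = ρX + (1 − ρ)μ  ⇒  X = (T̂ − (1 − ρ)μ) / ρ
X = (160.1200 − 0.325 × 139.6) / 0.675 = (160.1200 − 45.3700) / 0.675 = 114.7500 / 0.675 = 170.000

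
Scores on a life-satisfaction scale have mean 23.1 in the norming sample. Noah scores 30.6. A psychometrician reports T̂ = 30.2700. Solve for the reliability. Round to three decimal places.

T̂ = ρX + (1 − ρ)μ  ⇒  T̂ − μ = ρ(X − μ)
ρ = (T̂ − μ)/(X − μ) = (30.2700 − 23.1) / (30.6 − 23.1) = 7.1700 / 7.5 = 0.95600

0.956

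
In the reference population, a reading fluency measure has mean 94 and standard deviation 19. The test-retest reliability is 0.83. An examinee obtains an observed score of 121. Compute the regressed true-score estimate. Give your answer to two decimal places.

T̂ = 0.83(121) + 0.17(94) = 100.43 + 15.98 = 116.410 → 116.41

116.41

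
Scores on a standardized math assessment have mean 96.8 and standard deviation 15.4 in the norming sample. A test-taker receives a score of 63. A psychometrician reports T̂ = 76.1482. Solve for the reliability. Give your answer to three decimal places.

0.611

T̂ = ρX + (1 − ρ)μ  ⇒  T̂ − μ = ρ(X − μ)
ρ = (T̂ − μ)/(X − μ) = (76.1482 − 96.8) / (63 − 96.8) = -20.6518 / -33.8 = 0.61100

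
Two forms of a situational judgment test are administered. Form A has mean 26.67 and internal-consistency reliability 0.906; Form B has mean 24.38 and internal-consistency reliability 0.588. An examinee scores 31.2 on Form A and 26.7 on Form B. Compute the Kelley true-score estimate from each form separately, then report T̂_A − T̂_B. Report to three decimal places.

5.030

T̂_A = 0.906(31.2) + 0.094(26.67) = 30.77418
T̂_B = 0.588(26.7) + 0.412(24.38) = 25.74416
T̂_A − T̂_B = 5.03002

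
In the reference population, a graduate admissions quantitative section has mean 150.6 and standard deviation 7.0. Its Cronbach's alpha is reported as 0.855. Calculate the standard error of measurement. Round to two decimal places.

2.67

SEM = SD · √(1 − ρ) = 7.0 × √0.145 = 7.0 × 0.3808 = 2.666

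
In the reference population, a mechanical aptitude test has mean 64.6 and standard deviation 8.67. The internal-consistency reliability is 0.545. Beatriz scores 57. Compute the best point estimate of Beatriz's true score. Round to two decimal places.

60.46

T̂ = ρX + (1 − ρ)μ
  = 0.545 × 57 + 0.455 × 64.6
  = 31.065 + 29.3930
  = 60.458
  ≈ 60.46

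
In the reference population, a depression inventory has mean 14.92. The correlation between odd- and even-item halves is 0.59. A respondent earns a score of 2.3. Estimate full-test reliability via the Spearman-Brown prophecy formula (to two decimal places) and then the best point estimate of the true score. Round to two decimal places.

Spearman-Brown: ρ = 2r/(1 + r) = 2(0.59)/(1 + 0.59) = 1.180/1.59 = 0.7421 → 0.74
Weight the observed score by reliability and the mean by (1 − reliability): T̂ = 0.74·2.3 + 0.26·14.92 = 1.702 + 3.8792 = 5.581.

5.58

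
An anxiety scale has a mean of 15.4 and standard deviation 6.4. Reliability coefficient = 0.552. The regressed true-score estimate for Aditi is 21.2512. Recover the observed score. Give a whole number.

26

T̂ = ρX + (1 − ρ)μ  ⇒  X = (T̂ − (1 − ρ)μ) / ρ
X = (21.2512 − 0.448 × 15.4) / 0.552 = (21.2512 − 6.8992) / 0.552 = 14.3520 / 0.552 = 26.00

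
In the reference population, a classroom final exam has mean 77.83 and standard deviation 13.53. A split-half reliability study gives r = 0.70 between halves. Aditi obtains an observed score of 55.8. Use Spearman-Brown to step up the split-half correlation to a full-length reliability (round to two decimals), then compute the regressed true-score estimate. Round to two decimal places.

59.77

Spearman-Brown: ρ = 2r/(1 + r) = 2(0.70)/(1 + 0.70) = 1.400/1.70 = 0.8235 → 0.82
T̂ = ρX + (1 − ρ)μ
  = 0.82 × 55.8 + 0.18 × 77.83
  = 45.756 + 14.0094
  = 59.765
  ≈ 59.77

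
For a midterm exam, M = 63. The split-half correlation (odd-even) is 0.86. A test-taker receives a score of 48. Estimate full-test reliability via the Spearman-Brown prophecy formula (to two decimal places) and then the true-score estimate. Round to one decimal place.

Spearman-Brown: ρ = 2r/(1 + r) = 2(0.86)/(1 + 0.86) = 1.720/1.86 = 0.9247 → 0.92
T̂ = ρX + (1 − ρ)μ
  = 0.92 × 48 + 0.08 × 63
  = 44.16 + 5.04
  = 49.20
  ≈ 49.2

49.2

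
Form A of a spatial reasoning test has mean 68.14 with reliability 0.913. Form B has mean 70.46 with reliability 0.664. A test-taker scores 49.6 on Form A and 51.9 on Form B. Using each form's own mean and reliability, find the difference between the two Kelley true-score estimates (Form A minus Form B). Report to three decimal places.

-6.923

T̂_A = 0.913(49.6) + 0.087(68.14) = 51.21298
T̂_B = 0.664(51.9) + 0.336(70.46) = 58.13616
T̂_A − T̂_B = -6.92318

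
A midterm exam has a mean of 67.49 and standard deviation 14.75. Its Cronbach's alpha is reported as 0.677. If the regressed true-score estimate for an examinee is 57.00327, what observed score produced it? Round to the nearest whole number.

52

T̂ = ρX + (1 − ρ)μ  ⇒  X = (T̂ − (1 − ρ)μ) / ρ
X = (57.00327 − 0.323 × 67.49) / 0.677 = (57.00327 − 21.79927) / 0.677 = 35.20400 / 0.677 = 52.00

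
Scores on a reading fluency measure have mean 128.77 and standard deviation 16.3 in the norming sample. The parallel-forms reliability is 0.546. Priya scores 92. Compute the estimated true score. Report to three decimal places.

Kelley's formula gives T̂ = 0.546·92 + 0.454·128.77 = 50.232 + 58.46158 = 108.6936.

108.694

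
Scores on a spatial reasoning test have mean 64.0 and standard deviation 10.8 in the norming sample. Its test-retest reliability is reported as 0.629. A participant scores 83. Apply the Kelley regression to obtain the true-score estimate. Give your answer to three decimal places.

75.951

Regress the observed score toward the mean by the unreliability: T̂ = 0.629·83 + 0.371·64.0 = 52.207 + 23.7440 = 75.9510.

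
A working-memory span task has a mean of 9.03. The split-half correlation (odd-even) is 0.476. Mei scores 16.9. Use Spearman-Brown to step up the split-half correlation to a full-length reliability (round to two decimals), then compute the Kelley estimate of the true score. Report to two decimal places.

Spearman-Brown: ρ = 2r/(1 + r) = 2(0.476)/(1 + 0.476) = 0.9520/1.476 = 0.6450 → 0.64
T̂ = 0.64(16.9) + 0.36(9.03) = 10.816 + 3.2508 = 14.067 → 14.07

14.07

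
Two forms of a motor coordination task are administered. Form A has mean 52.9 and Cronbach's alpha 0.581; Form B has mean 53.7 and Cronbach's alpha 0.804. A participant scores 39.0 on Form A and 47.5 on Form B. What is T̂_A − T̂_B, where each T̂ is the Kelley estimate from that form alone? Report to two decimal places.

-3.89

T̂_A = 0.581(39.0) + 0.419(52.9) = 44.8241
T̂_B = 0.804(47.5) + 0.196(53.7) = 48.7152
T̂_A − T̂_B = -3.8911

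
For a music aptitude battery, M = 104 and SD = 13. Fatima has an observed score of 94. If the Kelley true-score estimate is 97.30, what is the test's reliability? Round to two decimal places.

T̂ = ρX + (1 − ρ)μ  ⇒  T̂ − μ = ρ(X − μ)
ρ = (T̂ − μ)/(X − μ) = (97.30 − 104) / (94 − 104) = -6.70 / -10.0 = 0.6700

0.67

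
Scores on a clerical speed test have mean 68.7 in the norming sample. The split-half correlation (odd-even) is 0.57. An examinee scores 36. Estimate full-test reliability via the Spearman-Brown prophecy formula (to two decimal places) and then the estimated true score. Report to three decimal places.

Spearman-Brown: ρ = 2r/(1 + r) = 2(0.57)/(1 + 0.57) = 1.140/1.57 = 0.7261 → 0.73
Weight the observed score by reliability and the mean by (1 − reliability): T̂ = 0.73·36 + 0.27·68.7 = 26.28 + 18.549 = 44.8290.

44.829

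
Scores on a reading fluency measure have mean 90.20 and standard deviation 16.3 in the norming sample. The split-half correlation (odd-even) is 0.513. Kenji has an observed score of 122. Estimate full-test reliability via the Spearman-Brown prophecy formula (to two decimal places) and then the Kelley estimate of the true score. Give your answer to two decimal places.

Spearman-Brown: ρ = 2r/(1 + r) = 2(0.513)/(1 + 0.513) = 1.0260/1.513 = 0.6781 → 0.68
Weight the observed score by reliability and the mean by (1 − reliability): T̂ = 0.68·122 + 0.32·90.20 = 82.96 + 28.8640 = 111.824.

111.82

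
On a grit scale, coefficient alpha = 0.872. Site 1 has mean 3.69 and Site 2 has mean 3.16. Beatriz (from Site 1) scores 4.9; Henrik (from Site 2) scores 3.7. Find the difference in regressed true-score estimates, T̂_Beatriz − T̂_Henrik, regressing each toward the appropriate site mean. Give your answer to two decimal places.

1.11

T̂_Beatriz = 0.872(4.9) + 0.128(3.69) = 4.7451
T̂_Henrik = 0.872(3.7) + 0.128(3.16) = 3.6309
Difference = 4.7451 − 3.6309 = 1.1142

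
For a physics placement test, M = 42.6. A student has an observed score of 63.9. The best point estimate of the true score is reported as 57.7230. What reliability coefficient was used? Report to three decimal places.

0.710

T̂ = ρX + (1 − ρ)μ  ⇒  T̂ − μ = ρ(X − μ)
ρ = (T̂ − μ)/(X − μ) = (57.7230 − 42.6) / (63.9 − 42.6) = 15.1230 / 21.3 = 0.71000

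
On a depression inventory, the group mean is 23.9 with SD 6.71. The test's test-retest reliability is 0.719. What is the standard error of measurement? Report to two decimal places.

3.56

SEM = SD · √(1 − ρ) = 6.71 × √0.281 = 6.71 × 0.5301 = 3.557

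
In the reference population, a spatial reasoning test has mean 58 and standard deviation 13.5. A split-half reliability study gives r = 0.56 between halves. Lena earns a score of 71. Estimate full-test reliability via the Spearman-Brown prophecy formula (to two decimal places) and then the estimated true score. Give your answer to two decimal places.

Spearman-Brown: ρ = 2r/(1 + r) = 2(0.56)/(1 + 0.56) = 1.120/1.56 = 0.7179 → 0.72
T̂ = ρX + (1 − ρ)μ
  = 0.72 × 71 + 0.28 × 58
  = 51.12 + 16.24
  = 67.360
  ≈ 67.36

67.36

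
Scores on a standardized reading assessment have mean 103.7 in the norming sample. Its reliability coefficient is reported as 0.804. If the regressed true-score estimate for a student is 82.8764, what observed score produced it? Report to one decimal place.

77.8

T̂ = ρX + (1 − ρ)μ  ⇒  X = (T̂ − (1 − ρ)μ) / ρ
X = (82.8764 − 0.196 × 103.7) / 0.804 = (82.8764 − 20.3252) / 0.804 = 62.5512 / 0.804 = 77.800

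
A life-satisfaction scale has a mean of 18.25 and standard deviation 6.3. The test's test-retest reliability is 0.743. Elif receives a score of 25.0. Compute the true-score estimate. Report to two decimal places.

23.27

T̂ = ρX + (1 − ρ)μ
  = 0.743 × 25.0 + 0.257 × 18.25
  = 18.5750 + 4.69025
  = 23.265
  ≈ 23.27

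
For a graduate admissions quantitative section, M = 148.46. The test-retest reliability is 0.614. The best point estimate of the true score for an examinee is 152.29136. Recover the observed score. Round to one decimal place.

T̂ = ρX + (1 − ρ)μ  ⇒  X = (T̂ − (1 − ρ)μ) / ρ
X = (152.29136 − 0.386 × 148.46) / 0.614 = (152.29136 − 57.30556) / 0.614 = 94.98580 / 0.614 = 154.700

154.7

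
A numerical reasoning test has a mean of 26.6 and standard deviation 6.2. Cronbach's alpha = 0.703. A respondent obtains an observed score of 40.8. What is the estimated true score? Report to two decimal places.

T̂ = 0.703(40.8) + 0.297(26.6) = 28.6824 + 7.9002 = 36.583 → 36.58

36.58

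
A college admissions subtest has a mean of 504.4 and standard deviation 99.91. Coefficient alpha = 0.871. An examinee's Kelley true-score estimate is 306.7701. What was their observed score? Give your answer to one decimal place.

277.5

T̂ = ρX + (1 − ρ)μ  ⇒  X = (T̂ − (1 − ρ)μ) / ρ
X = (306.7701 − 0.129 × 504.4) / 0.871 = (306.7701 − 65.0676) / 0.871 = 241.7025 / 0.871 = 277.500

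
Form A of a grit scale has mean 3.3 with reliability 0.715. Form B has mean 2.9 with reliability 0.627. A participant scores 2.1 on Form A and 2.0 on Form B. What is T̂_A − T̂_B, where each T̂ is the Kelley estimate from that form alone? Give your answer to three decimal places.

0.106

T̂_A = 0.715(2.1) + 0.285(3.3) = 2.44200
T̂_B = 0.627(2.0) + 0.373(2.9) = 2.33570
T̂_A − T̂_B = 0.10630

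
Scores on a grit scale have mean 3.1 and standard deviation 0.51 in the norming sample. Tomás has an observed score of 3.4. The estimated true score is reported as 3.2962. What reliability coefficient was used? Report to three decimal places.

0.654

T̂ = ρX + (1 − ρ)μ  ⇒  T̂ − μ = ρ(X − μ)
ρ = (T̂ − μ)/(X − μ) = (3.2962 − 3.1) / (3.4 − 3.1) = 0.1962 / 0.3 = 0.65400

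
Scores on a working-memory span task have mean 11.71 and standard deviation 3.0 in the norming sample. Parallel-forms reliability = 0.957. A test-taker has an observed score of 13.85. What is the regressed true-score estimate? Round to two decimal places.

13.76

T̂ = 0.957(13.85) + 0.043(11.71) = 13.25445 + 0.50353 = 13.758 → 13.76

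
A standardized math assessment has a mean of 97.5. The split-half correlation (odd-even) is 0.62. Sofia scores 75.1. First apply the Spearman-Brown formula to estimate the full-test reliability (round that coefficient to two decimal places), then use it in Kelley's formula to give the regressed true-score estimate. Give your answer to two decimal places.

Spearman-Brown: ρ = 2r/(1 + r) = 2(0.62)/(1 + 0.62) = 1.240/1.62 = 0.7654 → 0.77
Weight the observed score by reliability and the mean by (1 − reliability): T̂ = 0.77·75.1 + 0.23·97.5 = 57.827 + 22.425 = 80.252.

80.25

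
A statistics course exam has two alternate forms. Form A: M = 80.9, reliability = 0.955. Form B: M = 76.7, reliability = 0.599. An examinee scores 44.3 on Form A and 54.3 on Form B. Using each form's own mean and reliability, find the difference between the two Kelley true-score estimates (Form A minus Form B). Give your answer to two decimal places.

-17.34

T̂_A = 0.955(44.3) + 0.045(80.9) = 45.9470
T̂_B = 0.599(54.3) + 0.401(76.7) = 63.2824
T̂_A − T̂_B = -17.3354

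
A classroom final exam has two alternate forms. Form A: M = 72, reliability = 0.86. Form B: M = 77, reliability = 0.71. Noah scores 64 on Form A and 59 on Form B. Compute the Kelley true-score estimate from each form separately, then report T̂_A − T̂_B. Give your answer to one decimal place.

0.9

T̂_A = 0.86(64) + 0.14(72) = 65.120
T̂_B = 0.71(59) + 0.29(77) = 64.220
T̂_A − T̂_B = 0.900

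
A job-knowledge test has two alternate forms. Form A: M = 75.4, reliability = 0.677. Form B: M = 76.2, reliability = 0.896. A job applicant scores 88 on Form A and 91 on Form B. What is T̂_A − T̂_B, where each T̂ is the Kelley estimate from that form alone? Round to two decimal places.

-5.53

T̂_A = 0.677(88) + 0.323(75.4) = 83.9302
T̂_B = 0.896(91) + 0.104(76.2) = 89.4608
T̂_A − T̂_B = -5.5306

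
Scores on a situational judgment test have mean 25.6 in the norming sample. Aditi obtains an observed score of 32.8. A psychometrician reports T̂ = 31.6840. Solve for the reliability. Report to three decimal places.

T̂ = ρX + (1 − ρ)μ  ⇒  T̂ − μ = ρ(X − μ)
ρ = (T̂ − μ)/(X − μ) = (31.6840 − 25.6) / (32.8 − 25.6) = 6.0840 / 7.2 = 0.84500

0.845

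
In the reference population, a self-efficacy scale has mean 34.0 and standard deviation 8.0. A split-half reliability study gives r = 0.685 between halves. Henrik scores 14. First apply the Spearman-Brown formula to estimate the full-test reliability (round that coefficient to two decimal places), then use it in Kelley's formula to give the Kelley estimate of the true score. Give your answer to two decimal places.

Spearman-Brown: ρ = 2r/(1 + r) = 2(0.685)/(1 + 0.685) = 1.3700/1.685 = 0.8131 → 0.81
T̂ = ρX + (1 − ρ)μ
  = 0.81 × 14 + 0.19 × 34.0
  = 11.34 + 6.460
  = 17.800
  ≈ 17.80

17.80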